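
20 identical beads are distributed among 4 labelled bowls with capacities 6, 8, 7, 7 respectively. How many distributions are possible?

159

Ignoring the caps, the number of non-negative solutions to x_1+…+x_4 = 20 is C(23,3) = 1771.
Subtract solutions that violate a single cap (substitute x_i' = x_i − (cap_i+1)): x_1 ≥ 7 gives C(16,3) = 560; x_2 ≥ 9 gives C(14,3) = 364; x_3 ≥ 8 gives C(15,3) = 455; x_4 ≥ 8 gives C(15,3) = 455. Together 1834.
Add back pairs where two caps are both exceeded: 35 + 56 + 56 + 20 + 20 + 35 = 222.
By inclusion–exclusion the count is 1771 − 1834 + 222 = 159.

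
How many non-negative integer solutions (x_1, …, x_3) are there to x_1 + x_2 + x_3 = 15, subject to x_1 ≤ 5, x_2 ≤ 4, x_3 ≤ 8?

Without the upper bounds there are C(17,2) = 136 ways to split 15 among 3 variables.
Subtract solutions that violate a single cap (substitute x_i' = x_i − (cap_i+1)): x_1 ≥ 6 gives C(11,2) = 55; x_2 ≥ 5 gives C(12,2) = 66; x_3 ≥ 9 gives C(8,2) = 28. Together 149.
Add back pairs where two caps are both exceeded: 15 + 1 + 3 = 19.
By inclusion–exclusion the count is 136 − 149 + 19 = 6.

6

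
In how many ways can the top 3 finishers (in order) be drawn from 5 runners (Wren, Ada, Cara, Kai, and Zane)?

60

This is an ordered selection of 3 from 5: P(5,3).
That gives 5 × 4 × 3 = 60.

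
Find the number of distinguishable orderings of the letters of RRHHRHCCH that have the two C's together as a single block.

Treat the 2 copies of C as a single block. The multiset to arrange is then {CC, H, H, H, H, R, R, R}, 8 items in all.
That gives (8)!/(4!·3!) = 280 arrangements.

280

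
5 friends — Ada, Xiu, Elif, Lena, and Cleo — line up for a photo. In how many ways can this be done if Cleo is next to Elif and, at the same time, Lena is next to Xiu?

Treat {Cleo,Elif} as one block (2 orders) and {Lena,Xiu} as another (2 orders).
That leaves 3 units to arrange: 2 × 2 × 3! = 4 × 6 = 24.

24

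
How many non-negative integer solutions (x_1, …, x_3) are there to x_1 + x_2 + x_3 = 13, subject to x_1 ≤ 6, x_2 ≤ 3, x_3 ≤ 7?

Ignoring the caps, the number of non-negative solutions to x_1+…+x_3 = 13 is C(15,2) = 105.
Subtract solutions that violate a single cap (substitute x_i' = x_i − (cap_i+1)): x_1 ≥ 7 gives C(8,2) = 28; x_2 ≥ 4 gives C(11,2) = 55; x_3 ≥ 8 gives C(7,2) = 21. Together 104.
Add back pairs where two caps are both exceeded: 6 + 0 + 3 = 9.
By inclusion–exclusion the count is 105 − 104 + 9 = 10.

10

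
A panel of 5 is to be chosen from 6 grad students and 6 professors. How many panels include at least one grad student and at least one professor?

Unrestricted: C(12,5) = 792 ways to pick any 5 of the 12.
Selections missing a whole group: no grad students → C(6,5) = 6; no professors → C(6,5) = 6.
Both groups omitted at once is impossible, so 792 − 12 = 780.

780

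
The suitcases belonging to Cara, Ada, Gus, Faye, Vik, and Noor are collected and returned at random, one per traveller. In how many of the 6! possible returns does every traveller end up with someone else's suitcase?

265

Count assignments avoiding every fixed point. For any j of the 6 travellers fixed to their own suitcase, the other 6−j can be arranged in (6−j)! ways.
By inclusion–exclusion this is Σ_{j=0}^{6} (−1)^j C(6,j)·(6−j)!.
Computing: 720 − 720 + 360 − 120 + 30 − 6 + 1 = 265.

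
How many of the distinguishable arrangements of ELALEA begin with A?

30

Fix A in the first position and arrange the remaining 5 letters.
Those 5 letters have E appearing twice and L appearing twice, giving (5)!/(2!·2!) = 30.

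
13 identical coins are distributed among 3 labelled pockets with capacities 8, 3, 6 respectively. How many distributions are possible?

14

Without the upper bounds there are C(15,2) = 105 ways to split 13 among 3 pockets.
Subtract solutions that violate a single cap (substitute x_i' = x_i − (cap_i+1)): x_1 ≥ 9 gives C(6,2) = 15; x_2 ≥ 4 gives C(11,2) = 55; x_3 ≥ 7 gives C(8,2) = 28. Together 98.
Add back pairs where two caps are both exceeded: 1 + 0 + 6 = 7.
By inclusion–exclusion the count is 105 − 98 + 7 = 14.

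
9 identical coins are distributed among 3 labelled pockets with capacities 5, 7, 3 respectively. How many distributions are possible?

21

By stars and bars, unrestricted non-negative solutions to x_1+…+x_3 = 9 number C(9+2,2) = 55.
Subtract solutions that violate a single cap (substitute x_i' = x_i − (cap_i+1)): x_1 ≥ 6 gives C(5,2) = 10; x_2 ≥ 8 gives C(3,2) = 3; x_3 ≥ 4 gives C(7,2) = 21. Together 34.
No two caps can be exceeded simultaneously, so the pair terms are all 0.
By inclusion–exclusion the count is 55 − 34 + 0 = 21.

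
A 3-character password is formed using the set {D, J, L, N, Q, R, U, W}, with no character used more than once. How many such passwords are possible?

This is a permutation of 3 out of 8: P(8,3) = 8!/5!.
8 × 7 × 6 = 336.

336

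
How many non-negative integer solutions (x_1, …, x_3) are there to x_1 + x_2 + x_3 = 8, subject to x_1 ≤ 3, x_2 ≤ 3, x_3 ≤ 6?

13

Without the upper bounds there are C(10,2) = 45 ways to split 8 among 3 variables.
Subtract solutions that violate a single cap (substitute x_i' = x_i − (cap_i+1)): x_1 ≥ 4 gives C(6,2) = 15; x_2 ≥ 4 gives C(6,2) = 15; x_3 ≥ 7 gives C(3,2) = 3. Together 33.
Add back pairs where two caps are both exceeded: 1 + 0 + 0 = 1.
By inclusion–exclusion the count is 45 − 33 + 1 = 13.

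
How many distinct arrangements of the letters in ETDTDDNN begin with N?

420

Fix N in the first position and arrange the remaining 7 letters.
Those 7 letters have D appearing 3 times and T appearing twice, giving (7)!/(3!·2!) = 420.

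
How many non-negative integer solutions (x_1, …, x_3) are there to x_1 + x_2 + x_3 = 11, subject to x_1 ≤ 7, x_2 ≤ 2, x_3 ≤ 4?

6

Ignoring the caps, the number of non-negative solutions to x_1+…+x_3 = 11 is C(13,2) = 78.
Subtract solutions that violate a single cap (substitute x_i' = x_i − (cap_i+1)): x_1 ≥ 8 gives C(5,2) = 10; x_2 ≥ 3 gives C(10,2) = 45; x_3 ≥ 5 gives C(8,2) = 28. Together 83.
Add back pairs where two caps are both exceeded: 1 + 0 + 10 = 11.
By inclusion–exclusion the count is 78 − 83 + 11 = 6.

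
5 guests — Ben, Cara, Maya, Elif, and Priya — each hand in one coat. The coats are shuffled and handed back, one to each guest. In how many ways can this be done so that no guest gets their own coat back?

44

Count assignments avoiding every fixed point. For any j of the 5 guests fixed to their own coat, the other 5−j can be arranged in (5−j)! ways.
By inclusion–exclusion this is Σ_{j=0}^{5} (−1)^j C(5,j)·(5−j)!.
Computing: 120 − 120 + 60 − 20 + 5 − 1 = 44.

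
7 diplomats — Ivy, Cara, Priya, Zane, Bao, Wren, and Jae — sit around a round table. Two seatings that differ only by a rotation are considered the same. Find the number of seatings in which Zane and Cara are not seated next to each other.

All circular seatings of 7 people number (6)! = 720.
Seatings with Zane beside Cara: treat them as a block with 2 internal orders, giving 2 × (5)! = 240.
Subtracting, 720 − 240 = 480.

480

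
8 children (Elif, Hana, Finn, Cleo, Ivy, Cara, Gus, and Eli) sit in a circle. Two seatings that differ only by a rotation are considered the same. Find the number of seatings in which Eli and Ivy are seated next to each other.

1440

Treat {Eli, Ivy} as one unit (2 internal orders) and seat the resulting 7 units around the table: (6)! circular arrangements.
So 2 × (6)! = 2 × 720 = 1440.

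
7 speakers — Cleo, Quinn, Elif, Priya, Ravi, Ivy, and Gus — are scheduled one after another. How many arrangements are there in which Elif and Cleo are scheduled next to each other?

Treat {Elif, Cleo} as a single unit. There are 6 units to order, and the pair itself can be ordered 2 ways.
So the count is 2·(6)! = 1440.

1440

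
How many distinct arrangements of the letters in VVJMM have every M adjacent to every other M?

Treat the 2 copies of M as a single block. The multiset to arrange is then {MM, J, V, V}, 4 items in all.
That gives (4)!/(2!) = 12 arrangements.

12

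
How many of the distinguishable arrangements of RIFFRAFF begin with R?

210

With the first slot taken by R, it remains to arrange the other 7 letters (IFFRAFF).
Those 7 letters have F appearing 4 times, giving (7)!/(4!) = 210.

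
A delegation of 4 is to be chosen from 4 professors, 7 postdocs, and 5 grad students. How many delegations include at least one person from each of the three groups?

Total 4-person selections from all 16: C(16,4) = 1820.
Subtract selections that omit an entire group: no professors → C(12,4) = 495; no postdocs → C(9,4) = 126; no grad students → C(11,4) = 330.
Add back selections omitting two groups (i.e. drawn from a single group): C(4,4) + C(7,4) + C(5,4) = 41.
By inclusion–exclusion: 1820 − 951 + 41 = 910.

910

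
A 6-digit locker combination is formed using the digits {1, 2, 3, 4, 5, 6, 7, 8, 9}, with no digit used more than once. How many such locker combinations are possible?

60480

With no repetition, fill the 6 digits in order: 9 choices, then 8, down to 4.
That product is 9 × 8 × 7 × 6 × 5 × 4 = 60480.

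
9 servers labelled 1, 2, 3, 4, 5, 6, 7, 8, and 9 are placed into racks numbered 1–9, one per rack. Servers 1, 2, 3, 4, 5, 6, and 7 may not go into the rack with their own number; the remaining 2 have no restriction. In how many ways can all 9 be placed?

Let Aᵢ (for 1 ≤ i ≤ 7) be the placements that put server i in its forbidden rack. Any j of these fix j positions, leaving (9−j)! ways to fill the rest, and there are C(7,j) ways to pick which j.
By inclusion–exclusion, the number of valid placements is Σ_{j=0}^{7} (−1)^j C(7,j)·(9−j)!.
Computing: 362880 − 282240 + 105840 − 25200 + 4200 − 504 + 42 − 2 = 165016.

165016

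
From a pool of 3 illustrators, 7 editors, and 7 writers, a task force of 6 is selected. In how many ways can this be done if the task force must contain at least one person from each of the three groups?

With no constraint there are C(17,6) = 12376 possible selections.
Subtract selections that omit an entire group: no illustrators → C(14,6) = 3003; no editors → C(10,6) = 210; no writers → C(10,6) = 210.
Add back selections omitting two groups (i.e. drawn from a single group): C(3,6) + C(7,6) + C(7,6) = 14.
By inclusion–exclusion: 12376 − 3423 + 14 = 8967.

8967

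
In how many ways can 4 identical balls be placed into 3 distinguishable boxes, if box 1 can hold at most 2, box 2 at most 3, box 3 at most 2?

8

Ignoring the caps, the number of non-negative solutions to x_1+…+x_3 = 4 is C(6,2) = 15.
Subtract solutions that violate a single cap (substitute x_i' = x_i − (cap_i+1)): x_1 ≥ 3 gives C(3,2) = 3; x_2 ≥ 4 gives C(2,2) = 1; x_3 ≥ 3 gives C(3,2) = 3. Together 7.
No two caps can be exceeded simultaneously, so the pair terms are all 0.
By inclusion–exclusion the count is 15 − 7 + 0 = 8.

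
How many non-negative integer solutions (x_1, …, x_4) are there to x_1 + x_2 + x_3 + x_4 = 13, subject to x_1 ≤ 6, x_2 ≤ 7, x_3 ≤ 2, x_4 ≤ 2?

By stars and bars, unrestricted non-negative solutions to x_1+…+x_4 = 13 number C(13+3,3) = 560.
Subtract solutions that violate a single cap (substitute x_i' = x_i − (cap_i+1)): x_1 ≥ 7 gives C(9,3) = 84; x_2 ≥ 8 gives C(8,3) = 56; x_3 ≥ 3 gives C(13,3) = 286; x_4 ≥ 3 gives C(13,3) = 286. Together 712.
Add back pairs where two caps are both exceeded: 0 + 20 + 20 + 10 + 10 + 120 = 180.
Subtract triples: 0 + 0 + 1 + 0 = 1.
By inclusion–exclusion the count is 560 − 712 + 180 − 1 = 27.

27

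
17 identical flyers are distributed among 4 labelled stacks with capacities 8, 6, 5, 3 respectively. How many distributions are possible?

Ignoring the caps, the number of non-negative solutions to x_1+…+x_4 = 17 is C(20,3) = 1140.
Subtract solutions that violate a single cap (substitute x_i' = x_i − (cap_i+1)): x_1 ≥ 9 gives C(11,3) = 165; x_2 ≥ 7 gives C(13,3) = 286; x_3 ≥ 6 gives C(14,3) = 364; x_4 ≥ 4 gives C(16,3) = 560. Together 1375.
Add back pairs where two caps are both exceeded: 4 + 10 + 35 + 35 + 84 + 120 = 288.
Subtract triples: 0 + 0 + 0 + 1 = 1.
By inclusion–exclusion the count is 1140 − 1375 + 288 − 1 = 52.

52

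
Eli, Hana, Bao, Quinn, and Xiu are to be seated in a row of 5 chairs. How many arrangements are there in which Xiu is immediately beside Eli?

Place the 3 others and the Xiu-Eli pair as 4 objects in a line; the pair has 2 internal arrangements.
That gives 2 × 4! = 2 × 24 = 48.

48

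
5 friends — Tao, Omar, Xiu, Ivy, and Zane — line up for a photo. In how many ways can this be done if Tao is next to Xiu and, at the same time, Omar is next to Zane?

Treat {Tao,Xiu} as one block (2 orders) and {Omar,Zane} as another (2 orders).
That leaves 3 units to arrange: 2 × 2 × 3! = 4 × 6 = 24.

24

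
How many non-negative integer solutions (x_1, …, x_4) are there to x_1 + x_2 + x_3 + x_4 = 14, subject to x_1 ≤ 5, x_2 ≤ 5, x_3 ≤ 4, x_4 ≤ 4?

Ignoring the caps, the number of non-negative solutions to x_1+…+x_4 = 14 is C(17,3) = 680.
Subtract solutions that violate a single cap (substitute x_i' = x_i − (cap_i+1)): x_1 ≥ 6 gives C(11,3) = 165; x_2 ≥ 6 gives C(11,3) = 165; x_3 ≥ 5 gives C(12,3) = 220; x_4 ≥ 5 gives C(12,3) = 220. Together 770.
Add back pairs where two caps are both exceeded: 10 + 20 + 20 + 20 + 20 + 35 = 125.
By inclusion–exclusion the count is 680 − 770 + 125 = 35.

35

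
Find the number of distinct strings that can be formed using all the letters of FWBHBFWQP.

45360

Letter multiplicities in FWBHBFWQP: B×2, F×2, H×1, P×1, Q×1, W×2.
Dividing 9! = 362880 by 2!·2!·2! = 8 for the repeated letters gives 45360.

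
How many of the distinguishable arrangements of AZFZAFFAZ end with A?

Fix A in the last position and arrange the remaining 8 letters.
Those 8 letters have A appearing twice, F appearing 3 times, and Z appearing 3 times, giving (8)!/(3!·3!·2!) = 560.

560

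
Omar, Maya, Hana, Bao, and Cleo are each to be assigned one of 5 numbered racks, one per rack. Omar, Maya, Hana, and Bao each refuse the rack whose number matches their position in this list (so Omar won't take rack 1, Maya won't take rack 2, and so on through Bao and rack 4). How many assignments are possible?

53

Let Aᵢ (for 1 ≤ i ≤ 4) be the placements that put person i in their forbidden rack. Any j of these fix j positions, leaving (5−j)! ways to fill the rest, and there are C(4,j) ways to pick which j.
By inclusion–exclusion, the number of valid placements is Σ_{j=0}^{4} (−1)^j C(4,j)·(5−j)!.
Computing: 120 − 96 + 36 − 8 + 1 = 53.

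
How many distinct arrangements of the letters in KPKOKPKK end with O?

Fix O in the last position and arrange the remaining 7 letters.
Those 7 letters have K appearing 5 times and P appearing twice, giving (7)!/(5!·2!) = 21.

21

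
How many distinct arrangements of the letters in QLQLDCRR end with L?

Fix L in the last position and arrange the remaining 7 letters.
Those 7 letters have Q appearing twice and R appearing twice, giving (7)!/(2!·2!) = 1260.

1260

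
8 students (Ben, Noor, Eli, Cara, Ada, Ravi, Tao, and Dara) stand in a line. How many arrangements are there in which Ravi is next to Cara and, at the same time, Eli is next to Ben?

Treat {Ravi,Cara} as one block (2 orders) and {Eli,Ben} as another (2 orders).
That leaves 6 units to arrange: 2 × 2 × 6! = 4 × 720 = 2880.

2880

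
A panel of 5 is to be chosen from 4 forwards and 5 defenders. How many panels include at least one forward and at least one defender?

Unrestricted: C(9,5) = 126 ways to pick any 5 of the 9.
Selections missing a whole group: no forwards → C(5,5) = 1; no defenders → C(4,5) = 0.
Both groups omitted at once is impossible, so 126 − 1 = 125.

125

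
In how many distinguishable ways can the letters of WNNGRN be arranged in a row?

120

WNNGRN has 6 letters with N appearing 3 times.
The number of distinct arrangements is 6!/(3!) = 720/6 = 120.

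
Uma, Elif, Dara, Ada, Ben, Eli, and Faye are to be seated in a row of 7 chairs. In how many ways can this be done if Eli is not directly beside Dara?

Of the 7! = 5040 arrangements, those with Eli and Dara adjacent number 2 × 6! = 1440 (treat the pair as a block with 2 internal orders).
So 5040 − 1440 = 3600 arrangements keep them apart.

3600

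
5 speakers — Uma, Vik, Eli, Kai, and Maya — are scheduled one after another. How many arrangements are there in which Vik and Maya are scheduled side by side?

48

Place the 3 others and the Vik-Maya pair as 4 objects in a line; the pair has 2 internal arrangements.
That gives 2 × 4! = 2 × 24 = 48.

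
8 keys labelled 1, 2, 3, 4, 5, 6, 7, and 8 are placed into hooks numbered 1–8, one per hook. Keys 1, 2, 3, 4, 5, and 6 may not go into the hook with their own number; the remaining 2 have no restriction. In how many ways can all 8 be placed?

18806

Let Aᵢ (for 1 ≤ i ≤ 6) be the placements that put key i in its forbidden hook. Any j of these fix j positions, leaving (8−j)! ways to fill the rest, and there are C(6,j) ways to pick which j.
By inclusion–exclusion, the number of valid placements is Σ_{j=0}^{6} (−1)^j C(6,j)·(8−j)!.
Computing: 40320 − 30240 + 10800 − 2400 + 360 − 36 + 2 = 18806.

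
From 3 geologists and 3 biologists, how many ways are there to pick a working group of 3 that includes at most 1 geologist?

Split by how many geologists are chosen (0 through 1).
Sum: C(3,0)·C(3,3) + C(3,1)·C(3,2) = 1 + 9 = 10.

10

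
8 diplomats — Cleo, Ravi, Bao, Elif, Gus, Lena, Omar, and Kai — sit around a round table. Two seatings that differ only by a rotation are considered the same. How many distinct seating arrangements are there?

5040

Seat Cleo anywhere (absorbing the rotational symmetry), then permute the other 7: (7)! = 5040.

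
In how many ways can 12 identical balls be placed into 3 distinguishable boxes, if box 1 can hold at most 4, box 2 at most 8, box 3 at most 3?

Ignoring the caps, the number of non-negative solutions to x_1+…+x_3 = 12 is C(14,2) = 91.
Subtract solutions that violate a single cap (substitute x_i' = x_i − (cap_i+1)): x_1 ≥ 5 gives C(9,2) = 36; x_2 ≥ 9 gives C(5,2) = 10; x_3 ≥ 4 gives C(10,2) = 45. Together 91.
Add back pairs where two caps are both exceeded: 0 + 10 + 0 = 10.
By inclusion–exclusion the count is 91 − 91 + 10 = 10.

10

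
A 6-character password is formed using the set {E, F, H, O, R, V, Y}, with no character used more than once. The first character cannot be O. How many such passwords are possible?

The first character has 7−1 = 6 choices (anything except O).
The remaining 5 characters are filled from the other 6 symbols without repetition: 6 × 5 × 4 × 3 × 2 = 720.
Total: 6 × 720 = 4320.

4320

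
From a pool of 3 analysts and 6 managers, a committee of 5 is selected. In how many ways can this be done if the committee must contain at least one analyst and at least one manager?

120

Unrestricted: C(9,5) = 126 ways to pick any 5 of the 9.
Selections missing a whole group: no analysts → C(6,5) = 6; no managers → C(3,5) = 0.
Both groups omitted at once is impossible, so 126 − 6 = 120.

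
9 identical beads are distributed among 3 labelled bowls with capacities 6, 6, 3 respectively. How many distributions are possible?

22

Without the upper bounds there are C(11,2) = 55 ways to split 9 among 3 bowls.
Subtract solutions that violate a single cap (substitute x_i' = x_i − (cap_i+1)): x_1 ≥ 7 gives C(4,2) = 6; x_2 ≥ 7 gives C(4,2) = 6; x_3 ≥ 4 gives C(7,2) = 21. Together 33.
No two caps can be exceeded simultaneously, so the pair terms are all 0.
By inclusion–exclusion the count is 55 − 33 + 0 = 22.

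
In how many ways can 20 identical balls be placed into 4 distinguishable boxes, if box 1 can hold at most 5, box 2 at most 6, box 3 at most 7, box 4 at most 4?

10

By stars and bars, unrestricted non-negative solutions to x_1+…+x_4 = 20 number C(20+3,3) = 1771.
Subtract solutions that violate a single cap (substitute x_i' = x_i − (cap_i+1)): x_1 ≥ 6 gives C(17,3) = 680; x_2 ≥ 7 gives C(16,3) = 560; x_3 ≥ 8 gives C(15,3) = 455; x_4 ≥ 5 gives C(18,3) = 816. Together 2511.
Add back pairs where two caps are both exceeded: 120 + 84 + 220 + 56 + 165 + 120 = 765.
Subtract triples: 0 + 10 + 4 + 1 = 15.
By inclusion–exclusion the count is 1771 − 2511 + 765 − 15 = 10.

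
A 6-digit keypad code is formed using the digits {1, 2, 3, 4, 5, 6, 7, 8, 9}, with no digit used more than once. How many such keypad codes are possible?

With no repetition, fill the 6 digits in order: 9 choices, then 8, down to 4.
9 × 8 × 7 × 6 × 5 × 4 = 60480.

60480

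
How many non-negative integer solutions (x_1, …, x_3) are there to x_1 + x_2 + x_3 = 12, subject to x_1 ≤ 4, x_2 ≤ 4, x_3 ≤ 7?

10

Ignoring the caps, the number of non-negative solutions to x_1+…+x_3 = 12 is C(14,2) = 91.
Subtract solutions that violate a single cap (substitute x_i' = x_i − (cap_i+1)): x_1 ≥ 5 gives C(9,2) = 36; x_2 ≥ 5 gives C(9,2) = 36; x_3 ≥ 8 gives C(6,2) = 15. Together 87.
Add back pairs where two caps are both exceeded: 6 + 0 + 0 = 6.
By inclusion–exclusion the count is 91 − 87 + 6 = 10.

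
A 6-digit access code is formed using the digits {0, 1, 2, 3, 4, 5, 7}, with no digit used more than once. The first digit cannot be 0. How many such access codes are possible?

4320

The first digit has 7−1 = 6 choices (anything except 0).
The remaining 5 digits are filled from the other 6 symbols without repetition: 6 × 5 × 4 × 3 × 2 = 720.
Total: 6 × 720 = 4320.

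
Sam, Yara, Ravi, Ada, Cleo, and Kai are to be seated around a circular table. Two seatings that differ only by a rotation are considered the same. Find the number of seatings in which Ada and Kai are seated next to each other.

48

Treat {Ada, Kai} as one unit (2 internal orders) and seat the resulting 5 units around the table: (4)! circular arrangements.
So 2 × (4)! = 2 × 24 = 48.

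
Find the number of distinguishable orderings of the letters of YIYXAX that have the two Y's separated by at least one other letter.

Total arrangements of YIYXAX: 6!/(2!·2!) = 180.
Arrangements with the Y's together: treat YY as one letter, giving (5)!/(2!) = 60.
Subtracting, 180 − 60 = 120 arrangements keep the Y's apart.

120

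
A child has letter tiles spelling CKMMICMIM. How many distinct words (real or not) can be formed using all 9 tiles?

3780

The 9 letters of CKMMICMIM have repeats: C appearing twice, I appearing twice, and M appearing 4 times.
The number of distinct arrangements is 9!/(4!·2!·2!) = 362880/96 = 3780.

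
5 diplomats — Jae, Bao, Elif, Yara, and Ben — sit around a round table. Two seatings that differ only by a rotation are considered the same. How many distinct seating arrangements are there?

24

Seat Jae anywhere (absorbing the rotational symmetry), then permute the other 4: (4)! = 24.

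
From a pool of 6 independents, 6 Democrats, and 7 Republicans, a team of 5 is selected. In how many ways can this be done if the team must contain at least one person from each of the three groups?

8295

Total 5-person selections from all 19: C(19,5) = 11628.
Selections missing a whole group: no independents → C(13,5) = 1287; no Democrats → C(13,5) = 1287; no Republicans → C(12,5) = 792.
Add back selections omitting two groups (i.e. drawn from a single group): C(6,5) + C(6,5) + C(7,5) = 33.
By inclusion–exclusion: 11628 − 3366 + 33 = 8295.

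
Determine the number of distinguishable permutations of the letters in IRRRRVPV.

The 8 letters of IRRRRVPV have repeats: R appearing 4 times and V appearing twice.
Dividing 8! = 40320 by 4!·2! = 48 for the repeated letters gives 840.

840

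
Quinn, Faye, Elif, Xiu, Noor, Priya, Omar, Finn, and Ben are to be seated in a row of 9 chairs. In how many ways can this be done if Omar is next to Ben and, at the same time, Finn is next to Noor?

Treat {Omar,Ben} as one block (2 orders) and {Finn,Noor} as another (2 orders).
That leaves 7 units to arrange: 2 × 2 × 7! = 4 × 5040 = 20160.

20160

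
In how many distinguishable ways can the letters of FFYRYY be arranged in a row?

60

FFYRYY has 6 letters with F appearing twice and Y appearing 3 times.
The number of distinct arrangements is 6!/(3!·2!) = 720/12 = 60.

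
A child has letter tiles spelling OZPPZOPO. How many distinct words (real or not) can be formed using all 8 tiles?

Letter multiplicities in OZPPZOPO: O×3, P×3, Z×2.
Dividing 8! = 40320 by 3!·3!·2! = 72 for the repeated letters gives 560.

560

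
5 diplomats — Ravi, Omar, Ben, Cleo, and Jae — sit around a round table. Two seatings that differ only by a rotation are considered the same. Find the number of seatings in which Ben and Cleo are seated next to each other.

12

Treat {Ben, Cleo} as one unit (2 internal orders) and seat the resulting 4 units around the table: (3)! circular arrangements.
So 2 × (3)! = 2 × 6 = 12.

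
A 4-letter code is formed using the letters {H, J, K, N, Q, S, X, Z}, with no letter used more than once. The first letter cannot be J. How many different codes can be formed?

1470

The first letter has 8−1 = 7 choices (anything except J).
The remaining 3 letters are filled from the other 7 symbols without repetition: 7 × 6 × 5 = 210.
Total: 7 × 210 = 1470.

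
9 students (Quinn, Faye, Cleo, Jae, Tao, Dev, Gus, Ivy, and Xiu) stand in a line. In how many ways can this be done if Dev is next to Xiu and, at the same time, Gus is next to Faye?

20160

Treat {Dev,Xiu} as one block (2 orders) and {Gus,Faye} as another (2 orders).
That leaves 7 units to arrange: 2 × 2 × 7! = 4 × 5040 = 20160.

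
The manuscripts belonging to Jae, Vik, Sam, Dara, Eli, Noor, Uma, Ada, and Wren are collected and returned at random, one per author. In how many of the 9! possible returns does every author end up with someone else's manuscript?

Let Aᵢ be the assignments in which author i gets their own manuscript. We want the size of the complement of A₁∪…∪A_9.
By inclusion–exclusion this is Σ_{j=0}^{9} (−1)^j C(9,j)·(9−j)!.
Computing: 362880 − 362880 + 181440 − 60480 + 15120 − 3024 + 504 − 72 + 9 − 1 = 133496.

133496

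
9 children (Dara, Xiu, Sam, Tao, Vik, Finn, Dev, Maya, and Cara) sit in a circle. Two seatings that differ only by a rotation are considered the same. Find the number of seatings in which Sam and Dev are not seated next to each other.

30240

All circular seatings of 9 people number (8)! = 40320.
Seatings with Sam beside Dev: treat them as a block with 2 internal orders, giving 2 × (7)! = 10080.
Subtracting, 40320 − 10080 = 30240.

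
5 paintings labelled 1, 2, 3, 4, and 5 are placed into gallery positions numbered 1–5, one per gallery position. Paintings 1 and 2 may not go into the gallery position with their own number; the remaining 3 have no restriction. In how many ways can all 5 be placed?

78

Let Aᵢ (for i ∈ {1, 2}) be the placements that put painting i in its forbidden gallery position. Any j of these fix j positions, leaving (5−j)! ways to fill the rest, and there are C(2,j) ways to pick which j.
By inclusion–exclusion, the number of valid placements is Σ_{j=0}^{2} (−1)^j C(2,j)·(5−j)!.
Computing: 120 − 48 + 6 = 78.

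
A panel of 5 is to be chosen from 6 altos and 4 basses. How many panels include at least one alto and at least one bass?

Total 5-person selections from all 10: C(10,5) = 252.
Selections missing a whole group: no altos → C(4,5) = 0; no basses → C(6,5) = 6.
Both groups omitted at once is impossible, so 252 − 6 = 246.

246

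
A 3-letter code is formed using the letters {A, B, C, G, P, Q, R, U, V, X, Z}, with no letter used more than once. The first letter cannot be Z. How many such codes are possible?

The first letter has 11−1 = 10 choices (anything except Z).
The remaining 2 letters are filled from the other 10 symbols without repetition: 10 × 9 = 90.
Total: 10 × 90 = 900.

900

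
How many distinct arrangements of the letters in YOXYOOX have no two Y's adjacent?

150

Total arrangements of YOXYOOX: 7!/(3!·2!·2!) = 210.
If the two Y's are adjacent, glue them into one block, leaving 6 items to arrange: (6)!/(3!·2!) = 60 ways.
Subtracting, 210 − 60 = 150 arrangements keep the Y's apart.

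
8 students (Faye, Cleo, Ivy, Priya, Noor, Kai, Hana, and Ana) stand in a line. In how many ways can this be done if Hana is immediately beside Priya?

10080

Treat {Hana, Priya} as a single unit. There are 7 units to order, and the pair itself can be ordered 2 ways.
That gives 2 × 7! = 2 × 5040 = 10080.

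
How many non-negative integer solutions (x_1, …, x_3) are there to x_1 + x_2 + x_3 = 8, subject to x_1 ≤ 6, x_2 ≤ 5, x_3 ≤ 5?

30

Ignoring the caps, the number of non-negative solutions to x_1+…+x_3 = 8 is C(10,2) = 45.
Subtract solutions that violate a single cap (substitute x_i' = x_i − (cap_i+1)): x_1 ≥ 7 gives C(3,2) = 3; x_2 ≥ 6 gives C(4,2) = 6; x_3 ≥ 6 gives C(4,2) = 6. Together 15.
No two caps can be exceeded simultaneously, so the pair terms are all 0.
By inclusion–exclusion the count is 45 − 15 + 0 = 30.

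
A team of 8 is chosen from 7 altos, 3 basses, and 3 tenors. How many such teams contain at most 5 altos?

Split by how many altos are chosen (0 through 5).
Sum: C(7,0)·C(6,8) + C(7,1)·C(6,7) + C(7,2)·C(6,6) + C(7,3)·C(6,5) + C(7,4)·C(6,4) + C(7,5)·C(6,3) = 0 + 0 + 21 + 210 + 525 + 420 = 1176.

1176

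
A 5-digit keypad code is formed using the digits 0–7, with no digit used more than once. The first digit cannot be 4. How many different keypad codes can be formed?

5880

The first digit has 8−1 = 7 choices (anything except 4).
The remaining 4 digits are filled from the other 7 symbols without repetition: 7 × 6 × 5 × 4 = 840.
Total: 7 × 840 = 5880.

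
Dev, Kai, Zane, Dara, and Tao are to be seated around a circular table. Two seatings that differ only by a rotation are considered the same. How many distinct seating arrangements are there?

Seat Dev anywhere (absorbing the rotational symmetry), then permute the other 4: (4)! = 24.

24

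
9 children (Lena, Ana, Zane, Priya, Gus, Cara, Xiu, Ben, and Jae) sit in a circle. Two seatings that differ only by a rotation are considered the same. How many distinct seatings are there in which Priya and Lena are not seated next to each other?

30240

Without the restriction there are (8)! = 40320 seatings.
Seatings with Priya beside Lena: treat them as a block with 2 internal orders, giving 2 × (7)! = 10080.
Subtracting, 40320 − 10080 = 30240.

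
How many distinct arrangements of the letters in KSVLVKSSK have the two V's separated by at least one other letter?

There are 9!/(3!·3!·2!) = 5040 arrangements of KSVLVKSSK in total.
Arrangements with the V's together: treat VV as one letter, giving (8)!/(3!·3!) = 1120.
Hence 5040 − 1120 = 3920.

3920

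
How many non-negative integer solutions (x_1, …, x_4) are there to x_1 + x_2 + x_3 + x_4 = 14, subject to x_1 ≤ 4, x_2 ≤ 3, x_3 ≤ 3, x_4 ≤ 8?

Without the upper bounds there are C(17,3) = 680 ways to split 14 among 4 variables.
Subtract solutions that violate a single cap (substitute x_i' = x_i − (cap_i+1)): x_1 ≥ 5 gives C(12,3) = 220; x_2 ≥ 4 gives C(13,3) = 286; x_3 ≥ 4 gives C(13,3) = 286; x_4 ≥ 9 gives C(8,3) = 56. Together 848.
Add back pairs where two caps are both exceeded: 56 + 56 + 1 + 84 + 4 + 4 = 205.
Subtract triples: 4 + 0 + 0 + 0 = 4.
By inclusion–exclusion the count is 680 − 848 + 205 − 4 = 33.

33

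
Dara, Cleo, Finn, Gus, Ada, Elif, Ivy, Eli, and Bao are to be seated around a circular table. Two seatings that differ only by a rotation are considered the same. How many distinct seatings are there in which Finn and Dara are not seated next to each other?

Without the restriction there are (8)! = 40320 seatings.
Seatings with Finn beside Dara: treat them as a block with 2 internal orders, giving 2 × (7)! = 10080.
Subtracting, 40320 − 10080 = 30240.

30240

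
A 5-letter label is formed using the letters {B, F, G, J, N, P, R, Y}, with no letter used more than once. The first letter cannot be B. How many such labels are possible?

The first letter has 8−1 = 7 choices (anything except B).
The remaining 4 letters are filled from the other 7 symbols without repetition: 7 × 6 × 5 × 4 = 840.
Total: 7 × 840 = 5880.

5880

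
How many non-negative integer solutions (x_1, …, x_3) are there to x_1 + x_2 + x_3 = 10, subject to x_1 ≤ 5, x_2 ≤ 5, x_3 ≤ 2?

By stars and bars, unrestricted non-negative solutions to x_1+…+x_3 = 10 number C(10+2,2) = 66.
Subtract solutions that violate a single cap (substitute x_i' = x_i − (cap_i+1)): x_1 ≥ 6 gives C(6,2) = 15; x_2 ≥ 6 gives C(6,2) = 15; x_3 ≥ 3 gives C(9,2) = 36. Together 66.
Add back pairs where two caps are both exceeded: 0 + 3 + 3 = 6.
By inclusion–exclusion the count is 66 − 66 + 6 = 6.

6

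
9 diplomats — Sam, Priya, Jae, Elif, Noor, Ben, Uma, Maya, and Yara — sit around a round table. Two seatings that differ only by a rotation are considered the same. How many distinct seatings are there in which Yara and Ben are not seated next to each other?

Without the restriction there are (8)! = 40320 seatings.
Seatings with Yara beside Ben: treat them as a block with 2 internal orders, giving 2 × (7)! = 10080.
Subtracting, 40320 − 10080 = 30240.

30240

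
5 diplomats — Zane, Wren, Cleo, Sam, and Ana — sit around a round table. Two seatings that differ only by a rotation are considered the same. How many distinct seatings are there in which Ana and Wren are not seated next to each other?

12

Without the restriction there are (4)! = 24 seatings.
Those with Ana next to Wren: fuse the pair into one unit and seat 4 units around a circle — 2·(3)! = 12.
Subtracting, 24 − 12 = 12.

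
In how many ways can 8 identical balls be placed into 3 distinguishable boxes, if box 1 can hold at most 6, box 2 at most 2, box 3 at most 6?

18

Without the upper bounds there are C(10,2) = 45 ways to split 8 among 3 boxes.
Subtract solutions that violate a single cap (substitute x_i' = x_i − (cap_i+1)): x_1 ≥ 7 gives C(3,2) = 3; x_2 ≥ 3 gives C(7,2) = 21; x_3 ≥ 7 gives C(3,2) = 3. Together 27.
No two caps can be exceeded simultaneously, so the pair terms are all 0.
By inclusion–exclusion the count is 45 − 27 + 0 = 18.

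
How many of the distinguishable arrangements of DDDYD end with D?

4

With the last slot taken by D, it remains to arrange the other 4 letters (DDYD).
Those 4 letters have D appearing 3 times, giving (4)!/(3!) = 4.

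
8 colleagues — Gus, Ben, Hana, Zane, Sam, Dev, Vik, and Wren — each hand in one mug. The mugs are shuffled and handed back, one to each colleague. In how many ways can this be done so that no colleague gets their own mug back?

Count assignments avoiding every fixed point. For any j of the 8 colleagues fixed to their own mug, the other 8−j can be arranged in (8−j)! ways.
By inclusion–exclusion this is Σ_{j=0}^{8} (−1)^j C(8,j)·(8−j)!.
Computing: 40320 − 40320 + 20160 − 6720 + 1680 − 336 + 56 − 8 + 1 = 14833.

14833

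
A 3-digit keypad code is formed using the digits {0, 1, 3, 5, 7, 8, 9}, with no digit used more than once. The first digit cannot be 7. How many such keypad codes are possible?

The first digit has 7−1 = 6 choices (anything except 7).
The remaining 2 digits are filled from the other 6 symbols without repetition: 6 × 5 = 30.
Total: 6 × 30 = 180.

180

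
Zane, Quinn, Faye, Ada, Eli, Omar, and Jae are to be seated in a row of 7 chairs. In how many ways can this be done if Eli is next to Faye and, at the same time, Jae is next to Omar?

480

Treat {Eli,Faye} as one block (2 orders) and {Jae,Omar} as another (2 orders).
That leaves 5 units to arrange: 2 × 2 × 5! = 4 × 120 = 480.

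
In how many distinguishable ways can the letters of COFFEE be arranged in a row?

180

The 6 letters of COFFEE have repeats: E appearing twice and F appearing twice.
The number of distinct arrangements is 6!/(2!·2!) = 720/4 = 180.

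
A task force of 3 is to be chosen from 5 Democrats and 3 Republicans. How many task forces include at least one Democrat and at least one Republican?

Unrestricted: C(8,3) = 56 ways to pick any 3 of the 8.
Subtract selections that omit an entire group: no Democrats → C(3,3) = 1; no Republicans → C(5,3) = 10.
Both groups omitted at once is impossible, so 56 − 11 = 45.

45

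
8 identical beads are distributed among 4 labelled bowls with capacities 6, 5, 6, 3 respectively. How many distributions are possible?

Ignoring the caps, the number of non-negative solutions to x_1+…+x_4 = 8 is C(11,3) = 165.
Subtract solutions that violate a single cap (substitute x_i' = x_i − (cap_i+1)): x_1 ≥ 7 gives C(4,3) = 4; x_2 ≥ 6 gives C(5,3) = 10; x_3 ≥ 7 gives C(4,3) = 4; x_4 ≥ 4 gives C(7,3) = 35. Together 53.
No two caps can be exceeded simultaneously, so the pair terms are all 0.
By inclusion–exclusion the count is 165 − 53 + 0 = 112.

112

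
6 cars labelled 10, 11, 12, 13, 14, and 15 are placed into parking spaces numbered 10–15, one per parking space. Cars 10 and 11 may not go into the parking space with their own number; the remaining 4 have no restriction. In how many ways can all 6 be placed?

Let Aᵢ (for i ∈ {10, 11}) be the placements that put car i in its forbidden parking space. Any j of these fix j positions, leaving (6−j)! ways to fill the rest, and there are C(2,j) ways to pick which j.
By inclusion–exclusion, the number of valid placements is Σ_{j=0}^{2} (−1)^j C(2,j)·(6−j)!.
Computing: 720 − 240 + 24 = 504.

504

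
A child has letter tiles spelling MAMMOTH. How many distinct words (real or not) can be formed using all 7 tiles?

840

Letter multiplicities in MAMMOTH: A×1, H×1, M×3, O×1, T×1.
The number of distinct arrangements is 7!/(3!) = 5040/6 = 840.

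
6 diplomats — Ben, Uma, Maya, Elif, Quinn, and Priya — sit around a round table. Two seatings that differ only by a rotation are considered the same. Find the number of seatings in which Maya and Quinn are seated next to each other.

48

Treat {Maya, Quinn} as one unit (2 internal orders) and seat the resulting 5 units around the table: (4)! circular arrangements.
So 2 × (4)! = 2 × 24 = 48.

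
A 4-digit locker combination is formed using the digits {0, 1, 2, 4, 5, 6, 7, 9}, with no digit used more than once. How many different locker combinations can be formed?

Choose and order 4 of the 8 symbols: the first digit has 8 options, the next 7, then 6, 5.
8 × 7 × 6 × 5 = 1680.

1680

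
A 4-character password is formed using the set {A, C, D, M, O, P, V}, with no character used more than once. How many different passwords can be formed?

840

With no repetition, fill the 4 characters in order: 7 choices, then 6, down to 4.
7 × 6 × 5 × 4 = 840.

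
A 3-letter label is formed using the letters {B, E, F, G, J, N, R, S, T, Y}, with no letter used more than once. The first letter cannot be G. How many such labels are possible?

648

The first letter has 10−1 = 9 choices (anything except G).
The remaining 2 letters are filled from the other 9 symbols without repetition: 9 × 8 = 72.
Total: 9 × 72 = 648.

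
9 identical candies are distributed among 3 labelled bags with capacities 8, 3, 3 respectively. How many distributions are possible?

Ignoring the caps, the number of non-negative solutions to x_1+…+x_3 = 9 is C(11,2) = 55.
Subtract solutions that violate a single cap (substitute x_i' = x_i − (cap_i+1)): x_1 ≥ 9 gives C(2,2) = 1; x_2 ≥ 4 gives C(7,2) = 21; x_3 ≥ 4 gives C(7,2) = 21. Together 43.
Add back pairs where two caps are both exceeded: 0 + 0 + 3 = 3.
By inclusion–exclusion the count is 55 − 43 + 3 = 15.

15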